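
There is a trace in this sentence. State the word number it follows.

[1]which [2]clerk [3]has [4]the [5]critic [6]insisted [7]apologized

The displaced element is "which clerk" (word 2).
It is linked across 1 clause boundary (Ø).
It functions as the subject of "apologized", so the gap sits immediately after word 6 ("insisted").
Base order: The critic has insisted that which clerk apologized.

6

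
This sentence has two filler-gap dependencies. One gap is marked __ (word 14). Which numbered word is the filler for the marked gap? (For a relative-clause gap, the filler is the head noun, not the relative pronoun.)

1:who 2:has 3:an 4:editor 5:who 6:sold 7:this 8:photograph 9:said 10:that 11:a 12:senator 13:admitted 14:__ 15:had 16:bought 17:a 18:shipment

The marked gap is the subject of "bought".
Its filler is the fronted wh-phrase "who", at word 1.
(The other dependency links word 4 to a gap after word 5.)

1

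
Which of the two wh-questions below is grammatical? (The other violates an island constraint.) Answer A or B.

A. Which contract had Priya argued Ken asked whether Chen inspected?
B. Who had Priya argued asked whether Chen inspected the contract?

In A, the wh-phrase is extracted from inside a wh-island (introduced by "whether"), which blocks movement.
In B, the extraction path crosses only that-complement boundaries, which are transparent.
So B is grammatical.

B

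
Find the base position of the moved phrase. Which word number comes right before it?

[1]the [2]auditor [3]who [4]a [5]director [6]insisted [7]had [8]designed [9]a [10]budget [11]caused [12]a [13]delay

The displaced element is "the auditor" (word 2).
It is linked across 1 clause boundary (Ø).
It functions as the subject of "designed", so the gap sits immediately after word 6 ("insisted").
Base order: A director insisted that the auditor had designed a budget.

6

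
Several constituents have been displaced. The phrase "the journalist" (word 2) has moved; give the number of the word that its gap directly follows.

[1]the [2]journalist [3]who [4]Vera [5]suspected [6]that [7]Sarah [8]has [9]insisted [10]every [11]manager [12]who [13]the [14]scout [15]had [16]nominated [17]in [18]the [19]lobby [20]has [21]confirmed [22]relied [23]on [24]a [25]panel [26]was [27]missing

21

The displaced element is "the journalist" (word 2).
It is linked across 3 clause boundaries (that → Ø → Ø).
It functions as the subject of "relied", so the gap sits immediately after word 21 ("confirmed").
Base order: Vera suspected that Sarah has insisted every manager who the scout had nominated in the lobby has confirmed that the journalist relied on a panel.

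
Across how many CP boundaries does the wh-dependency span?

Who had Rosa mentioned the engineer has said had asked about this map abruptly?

"who" is extracted from the subject of "asked".
Boundaries crossed, outermost first: [Ø], [Ø] — 2 in total.

2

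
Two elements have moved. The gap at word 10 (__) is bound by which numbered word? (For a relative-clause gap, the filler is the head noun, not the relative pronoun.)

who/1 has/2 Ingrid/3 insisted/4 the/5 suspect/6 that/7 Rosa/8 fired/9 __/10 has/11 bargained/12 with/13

The marked gap is inside the relative clause, the direct object of "fired".
Its filler is the head noun "suspect" (via "that"), at word 6.
(The other dependency links word 1 to a gap after word 13.)

6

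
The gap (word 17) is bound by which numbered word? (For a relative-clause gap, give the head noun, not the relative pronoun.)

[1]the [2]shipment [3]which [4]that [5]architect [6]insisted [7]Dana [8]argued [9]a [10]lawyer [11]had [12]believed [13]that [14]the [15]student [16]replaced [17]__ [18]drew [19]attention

The gap at 17 is the object of "replaced", inside a relative clause.
The relative pronoun is "which" (word 3); it is bound by the head noun immediately before it.
Its filler is the head noun "shipment", at word 2.

2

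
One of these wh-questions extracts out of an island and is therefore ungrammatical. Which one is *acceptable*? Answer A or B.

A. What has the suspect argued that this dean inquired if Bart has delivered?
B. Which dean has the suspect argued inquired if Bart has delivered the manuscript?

B

In A, the wh-phrase is extracted from inside a wh-island (introduced by "if"), which blocks movement.
In B, the extraction path crosses only that-complement boundaries, which are transparent.
So B is grammatical.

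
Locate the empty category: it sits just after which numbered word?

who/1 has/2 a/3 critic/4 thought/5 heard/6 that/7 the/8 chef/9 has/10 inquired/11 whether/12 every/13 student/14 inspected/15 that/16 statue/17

5

The displaced element is "who" (word 1).
It is linked across 1 clause boundary (Ø).
It functions as the subject of "heard", so the gap sits immediately after word 5 ("thought").
Base order: A critic has thought that who heard that the chef has inquired whether every student inspected that statue.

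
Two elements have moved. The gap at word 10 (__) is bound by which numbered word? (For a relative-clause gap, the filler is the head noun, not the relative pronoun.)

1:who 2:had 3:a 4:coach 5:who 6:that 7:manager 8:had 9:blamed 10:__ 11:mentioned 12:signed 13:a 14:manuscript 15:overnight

The marked gap is inside the relative clause, the direct object of "blamed".
Its filler is the head noun "coach" (via "who"), at word 4.
(The other dependency links word 1 to a gap after word 11.)

4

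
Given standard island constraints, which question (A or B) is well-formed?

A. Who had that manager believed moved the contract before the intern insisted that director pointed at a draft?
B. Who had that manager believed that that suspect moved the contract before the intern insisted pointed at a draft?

In B, the wh-phrase is extracted from inside an adjunct island (introduced by "before"), which blocks movement.
In A, the extraction path crosses only that-complement boundaries, which are transparent.
So A is grammatical.

A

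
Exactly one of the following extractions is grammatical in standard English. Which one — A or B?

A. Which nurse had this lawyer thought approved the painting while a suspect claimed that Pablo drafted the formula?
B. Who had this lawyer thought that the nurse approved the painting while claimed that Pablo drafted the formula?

A

In B, the wh-phrase is extracted from inside an adjunct island (introduced by "while"), which blocks movement.
In A, the extraction path crosses only that-complement boundaries, which are transparent.
So A is grammatical.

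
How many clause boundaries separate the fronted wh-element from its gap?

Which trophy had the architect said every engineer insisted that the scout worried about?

2

"which trophy" is extracted from the PP object of "worried".
Boundaries crossed, outermost first: [Ø], [that] — 2 in total.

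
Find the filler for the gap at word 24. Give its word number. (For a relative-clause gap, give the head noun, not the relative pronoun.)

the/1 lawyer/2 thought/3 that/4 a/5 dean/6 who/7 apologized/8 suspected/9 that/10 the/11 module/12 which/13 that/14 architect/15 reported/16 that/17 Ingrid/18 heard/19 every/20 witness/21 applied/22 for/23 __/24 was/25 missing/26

12

The gap at 24 is the prepositional object of "applied", inside a relative clause.
The relative pronoun is "which" (word 13); it is bound by the head noun immediately before it.
Its filler is the head noun "module", at word 12.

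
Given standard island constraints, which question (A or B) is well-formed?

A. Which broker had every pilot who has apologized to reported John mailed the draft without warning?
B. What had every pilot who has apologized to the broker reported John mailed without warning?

B

In A, the wh-phrase is extracted from inside a complex-NP island (relative clause) (introduced by "who"), which blocks movement.
In B, the extraction path crosses only that-complement boundaries, which are transparent.
So B is grammatical.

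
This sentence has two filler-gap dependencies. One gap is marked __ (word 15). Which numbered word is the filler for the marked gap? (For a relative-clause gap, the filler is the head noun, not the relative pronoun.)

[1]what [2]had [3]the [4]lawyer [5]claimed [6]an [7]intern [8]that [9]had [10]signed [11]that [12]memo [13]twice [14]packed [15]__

The marked gap is the direct object of "packed".
Its filler is the fronted wh-phrase "what", at word 1.
(The other dependency links word 7 to a gap after word 8.)

1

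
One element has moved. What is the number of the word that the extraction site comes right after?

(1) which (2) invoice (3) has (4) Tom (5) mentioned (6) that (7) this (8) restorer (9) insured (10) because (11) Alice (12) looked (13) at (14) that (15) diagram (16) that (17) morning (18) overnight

The displaced element is "which invoice" (word 2).
It is linked across 1 clause boundary (that).
It functions as the direct object of "insured", so the gap sits immediately after word 9 ("insured").
Base order: Tom has mentioned that this restorer insured which invoice because Alice looked at that diagram that morning overnight.

9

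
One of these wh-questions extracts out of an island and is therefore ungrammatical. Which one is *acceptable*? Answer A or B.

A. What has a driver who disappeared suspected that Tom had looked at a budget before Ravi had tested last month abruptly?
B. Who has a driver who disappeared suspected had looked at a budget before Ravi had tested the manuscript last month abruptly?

B

In A, the wh-phrase is extracted from inside an adjunct island (introduced by "before"), which blocks movement.
In B, the extraction path crosses only that-complement boundaries, which are transparent.
So B is grammatical.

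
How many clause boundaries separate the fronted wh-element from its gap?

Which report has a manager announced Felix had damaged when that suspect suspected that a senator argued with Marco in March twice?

1

"which report" is extracted from the object of "damaged".
Boundaries crossed, outermost first: [Ø] — 1 in total.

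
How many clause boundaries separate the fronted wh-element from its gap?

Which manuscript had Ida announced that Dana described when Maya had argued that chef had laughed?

"which manuscript" is extracted from the object of "described".
Boundaries crossed, outermost first: [that] — 1 in total.

1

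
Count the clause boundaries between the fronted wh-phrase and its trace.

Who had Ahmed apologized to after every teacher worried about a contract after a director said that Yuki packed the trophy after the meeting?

"who" originates inside the matrix clause — no clause boundary is crossed.

0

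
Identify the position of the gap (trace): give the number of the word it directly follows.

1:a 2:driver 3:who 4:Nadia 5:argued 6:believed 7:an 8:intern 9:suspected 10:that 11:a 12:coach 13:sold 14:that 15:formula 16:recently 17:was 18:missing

5

The displaced element is "a driver" (word 2).
It is linked across 1 clause boundary (Ø).
It functions as the subject of "believed", so the gap sits immediately after word 5 ("argued").
Base order: Nadia argued a driver believed an intern suspected that a coach sold that formula recently.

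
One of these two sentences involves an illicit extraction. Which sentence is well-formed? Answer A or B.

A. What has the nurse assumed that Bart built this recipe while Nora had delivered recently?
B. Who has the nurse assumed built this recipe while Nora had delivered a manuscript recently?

In A, the wh-phrase is extracted from inside an adjunct island (introduced by "while"), which blocks movement.
In B, the extraction path crosses only that-complement boundaries, which are transparent.
So B is grammatical.

B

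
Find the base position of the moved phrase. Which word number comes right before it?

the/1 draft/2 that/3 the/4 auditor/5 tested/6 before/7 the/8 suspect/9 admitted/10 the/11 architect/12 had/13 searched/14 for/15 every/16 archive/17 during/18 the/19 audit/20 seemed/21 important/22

6

The displaced element is "the draft" (word 2).
It functions as the direct object of "tested", so the gap sits immediately after word 6 ("tested").
Base order: The auditor tested the draft before the suspect admitted the architect had searched for every archive during the audit.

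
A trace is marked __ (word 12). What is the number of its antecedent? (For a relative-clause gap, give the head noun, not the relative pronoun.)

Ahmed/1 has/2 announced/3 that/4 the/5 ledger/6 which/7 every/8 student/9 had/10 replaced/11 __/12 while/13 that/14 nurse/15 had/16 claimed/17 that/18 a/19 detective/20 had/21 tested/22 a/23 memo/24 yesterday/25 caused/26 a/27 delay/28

The gap at 12 is the object of "replaced", inside a relative clause.
The relative pronoun is "which" (word 7); it is bound by the head noun immediately before it.
Its filler is the head noun "ledger", at word 6.

6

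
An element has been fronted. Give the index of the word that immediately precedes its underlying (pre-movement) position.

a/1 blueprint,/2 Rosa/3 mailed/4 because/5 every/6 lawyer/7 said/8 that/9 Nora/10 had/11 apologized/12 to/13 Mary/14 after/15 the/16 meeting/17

4

The displaced element is "a blueprint" (word 2).
It functions as the direct object of "mailed", so the gap sits immediately after word 4 ("mailed").
Base order: Rosa mailed a blueprint because every lawyer said that Nora had apologized to Mary after the meeting.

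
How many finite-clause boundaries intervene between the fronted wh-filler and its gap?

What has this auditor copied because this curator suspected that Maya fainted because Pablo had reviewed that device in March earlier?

"what" originates inside the matrix clause — no clause boundary is crossed.

0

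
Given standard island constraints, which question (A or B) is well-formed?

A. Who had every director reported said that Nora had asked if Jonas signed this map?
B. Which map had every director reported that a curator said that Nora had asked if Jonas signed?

In B, the wh-phrase is extracted from inside a wh-island (introduced by "if"), which blocks movement.
In A, the extraction path crosses only that-complement boundaries, which are transparent.
So A is grammatical.

A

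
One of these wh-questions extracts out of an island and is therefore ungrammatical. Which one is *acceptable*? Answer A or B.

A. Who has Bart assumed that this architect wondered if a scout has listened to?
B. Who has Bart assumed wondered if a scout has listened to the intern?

In A, the wh-phrase is extracted from inside a wh-island (introduced by "if"), which blocks movement.
In B, the extraction path crosses only that-complement boundaries, which are transparent.
So B is grammatical.

B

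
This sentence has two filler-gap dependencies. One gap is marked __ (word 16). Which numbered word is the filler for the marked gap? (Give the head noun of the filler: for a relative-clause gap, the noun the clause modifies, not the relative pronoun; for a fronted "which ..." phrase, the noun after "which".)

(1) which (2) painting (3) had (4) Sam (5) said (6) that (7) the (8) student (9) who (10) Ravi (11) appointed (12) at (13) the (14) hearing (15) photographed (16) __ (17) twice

2

The marked gap is the direct object of "photographed".
Its filler is the fronted wh-phrase "which painting", at word 2.
(The other dependency links word 8 to a gap after word 11.)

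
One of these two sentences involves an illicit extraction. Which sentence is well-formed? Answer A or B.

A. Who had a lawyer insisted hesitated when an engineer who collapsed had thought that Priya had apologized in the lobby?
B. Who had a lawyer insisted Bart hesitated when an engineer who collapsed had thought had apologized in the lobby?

In B, the wh-phrase is extracted from inside an adjunct island (introduced by "when"), which blocks movement.
In A, the extraction path crosses only that-complement boundaries, which are transparent.
So A is grammatical.

A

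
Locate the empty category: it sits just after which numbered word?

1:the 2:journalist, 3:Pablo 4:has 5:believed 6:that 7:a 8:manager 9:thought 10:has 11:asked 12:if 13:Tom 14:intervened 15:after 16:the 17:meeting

9

The displaced element is "the journalist" (word 2).
It is linked across 2 clause boundaries (that → Ø).
It functions as the subject of "asked", so the gap sits immediately after word 9 ("thought").
Base order: Pablo has believed that a manager thought that the journalist has asked if Tom intervened after the meeting.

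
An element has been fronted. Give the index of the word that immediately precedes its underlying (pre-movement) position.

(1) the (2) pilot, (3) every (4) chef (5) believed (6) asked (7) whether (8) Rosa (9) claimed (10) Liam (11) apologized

5

The displaced element is "the pilot" (word 2).
It is linked across 1 clause boundary (Ø).
It functions as the subject of "asked", so the gap sits immediately after word 5 ("believed").
Base order: Every chef believed that the pilot asked whether Rosa claimed Liam apologized.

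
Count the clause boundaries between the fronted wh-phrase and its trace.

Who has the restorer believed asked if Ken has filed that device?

"who" is extracted from the subject of "asked".
Boundaries crossed, outermost first: [Ø] — 1 in total.

1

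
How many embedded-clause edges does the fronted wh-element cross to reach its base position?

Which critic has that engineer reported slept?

1

"which critic" is extracted from the subject of "slept".
Boundaries crossed, outermost first: [Ø] — 1 in total.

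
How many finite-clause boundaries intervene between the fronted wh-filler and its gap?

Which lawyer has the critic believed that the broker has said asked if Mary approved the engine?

2

"which lawyer" is extracted from the subject of "asked".
Boundaries crossed, outermost first: [that], [Ø] — 2 in total.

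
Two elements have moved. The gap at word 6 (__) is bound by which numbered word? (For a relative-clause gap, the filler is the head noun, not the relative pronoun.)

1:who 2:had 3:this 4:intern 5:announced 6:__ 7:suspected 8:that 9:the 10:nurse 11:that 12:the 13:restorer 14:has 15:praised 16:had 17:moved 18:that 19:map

The marked gap is the subject of "suspected".
Its filler is the fronted wh-phrase "who", at word 1.
(The other dependency links word 10 to a gap after word 15.)

1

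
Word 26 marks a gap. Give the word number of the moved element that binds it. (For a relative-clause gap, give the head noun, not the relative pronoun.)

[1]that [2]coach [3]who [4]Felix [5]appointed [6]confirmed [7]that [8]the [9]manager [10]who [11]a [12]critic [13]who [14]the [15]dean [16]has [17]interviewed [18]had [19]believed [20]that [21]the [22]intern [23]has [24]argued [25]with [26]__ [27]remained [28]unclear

9

The gap at 26 is the prepositional object of "argued", inside a relative clause.
The relative pronoun is "who" (word 10); it is bound by the head noun immediately before it.
Its filler is the head noun "manager", at word 9.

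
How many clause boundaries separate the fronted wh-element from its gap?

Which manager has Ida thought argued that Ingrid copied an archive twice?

1

"which manager" is extracted from the subject of "argued".
Boundaries crossed, outermost first: [Ø] — 1 in total.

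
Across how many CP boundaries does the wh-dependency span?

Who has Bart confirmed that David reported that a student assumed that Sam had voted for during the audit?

"who" is extracted from the PP object of "voted".
Boundaries crossed, outermost first: [that], [that], [that] — 3 in total.

3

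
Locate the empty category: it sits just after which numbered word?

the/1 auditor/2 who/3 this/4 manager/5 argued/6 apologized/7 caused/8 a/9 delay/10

The displaced element is "the auditor" (word 2).
It is linked across 1 clause boundary (Ø).
It functions as the subject of "apologized", so the gap sits immediately after word 6 ("argued").
Base order: This manager argued that the auditor apologized.

6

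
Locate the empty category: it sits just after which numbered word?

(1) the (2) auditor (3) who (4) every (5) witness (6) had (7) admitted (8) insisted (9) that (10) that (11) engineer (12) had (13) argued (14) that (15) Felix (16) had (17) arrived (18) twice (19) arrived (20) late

7

The displaced element is "the auditor" (word 2).
It is linked across 1 clause boundary (Ø).
It functions as the subject of "insisted", so the gap sits immediately after word 7 ("admitted").
Base order: Every witness had admitted that the auditor insisted that that engineer had argued that Felix had arrived twice.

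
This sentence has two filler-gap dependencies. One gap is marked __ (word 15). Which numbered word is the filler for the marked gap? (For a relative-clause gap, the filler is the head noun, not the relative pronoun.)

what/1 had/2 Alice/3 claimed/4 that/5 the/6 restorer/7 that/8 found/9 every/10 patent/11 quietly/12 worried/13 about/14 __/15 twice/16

1

The marked gap is the object of the preposition "about" of "worried".
Its filler is the fronted wh-phrase "what", at word 1.
(The other dependency links word 7 to a gap after word 8.)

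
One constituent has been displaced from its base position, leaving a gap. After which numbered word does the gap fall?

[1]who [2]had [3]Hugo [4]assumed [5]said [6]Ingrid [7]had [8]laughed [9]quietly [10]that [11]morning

4

The displaced element is "who" (word 1).
It is linked across 1 clause boundary (Ø).
It functions as the subject of "said", so the gap sits immediately after word 4 ("assumed").
Base order: Hugo had assumed that who said Ingrid had laughed quietly that morning.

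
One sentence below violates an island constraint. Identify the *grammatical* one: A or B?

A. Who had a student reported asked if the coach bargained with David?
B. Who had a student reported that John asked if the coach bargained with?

In B, the wh-phrase is extracted from inside a wh-island (introduced by "if"), which blocks movement.
In A, the extraction path crosses only that-complement boundaries, which are transparent.
So A is grammatical.

A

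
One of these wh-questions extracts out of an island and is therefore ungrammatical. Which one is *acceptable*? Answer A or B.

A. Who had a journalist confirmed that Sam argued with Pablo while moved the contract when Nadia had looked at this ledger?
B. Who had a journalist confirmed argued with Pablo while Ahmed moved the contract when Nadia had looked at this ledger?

B

In A, the wh-phrase is extracted from inside an adjunct island (introduced by "while"), which blocks movement.
In B, the extraction path crosses only that-complement boundaries, which are transparent.
So B is grammatical.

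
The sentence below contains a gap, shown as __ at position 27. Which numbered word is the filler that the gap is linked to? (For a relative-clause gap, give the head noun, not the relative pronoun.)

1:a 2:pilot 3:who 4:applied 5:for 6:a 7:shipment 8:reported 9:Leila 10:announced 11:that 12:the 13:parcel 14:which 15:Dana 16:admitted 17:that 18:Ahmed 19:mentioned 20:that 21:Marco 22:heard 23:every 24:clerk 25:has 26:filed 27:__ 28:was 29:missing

The gap at 27 is the object of "filed", inside a relative clause.
The relative pronoun is "which" (word 14); it is bound by the head noun immediately before it.
Its filler is the head noun "parcel", at word 13.

13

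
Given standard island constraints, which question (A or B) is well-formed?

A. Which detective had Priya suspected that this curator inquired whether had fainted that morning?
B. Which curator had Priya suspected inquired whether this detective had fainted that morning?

B

In A, the wh-phrase is extracted from inside a wh-island (introduced by "whether"), which blocks movement.
In B, the extraction path crosses only that-complement boundaries, which are transparent.
So B is grammatical.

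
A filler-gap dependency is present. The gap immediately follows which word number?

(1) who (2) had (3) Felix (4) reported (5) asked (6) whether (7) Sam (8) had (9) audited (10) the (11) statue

The displaced element is "who" (word 1).
It is linked across 1 clause boundary (Ø).
It functions as the subject of "asked", so the gap sits immediately after word 4 ("reported").
Base order: Felix had reported that who asked whether Sam had audited the statue.

4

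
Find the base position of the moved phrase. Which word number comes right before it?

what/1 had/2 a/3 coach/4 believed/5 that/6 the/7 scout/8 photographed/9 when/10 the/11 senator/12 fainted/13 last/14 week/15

The displaced element is "what" (word 1).
It is linked across 1 clause boundary (that).
It functions as the direct object of "photographed", so the gap sits immediately after word 9 ("photographed").
Base order: A coach had believed that the scout photographed what when the senator fainted last week.

9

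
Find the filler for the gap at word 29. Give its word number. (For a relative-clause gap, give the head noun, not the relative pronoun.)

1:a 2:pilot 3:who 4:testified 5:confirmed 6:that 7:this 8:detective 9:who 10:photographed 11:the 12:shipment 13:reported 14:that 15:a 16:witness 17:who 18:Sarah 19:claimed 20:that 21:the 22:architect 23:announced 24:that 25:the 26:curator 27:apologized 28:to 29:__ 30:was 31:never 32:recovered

16

The gap at 29 is the prepositional object of "apologized", inside a relative clause.
The relative pronoun is "who" (word 17); it is bound by the head noun immediately before it.
Its filler is the head noun "witness", at word 16.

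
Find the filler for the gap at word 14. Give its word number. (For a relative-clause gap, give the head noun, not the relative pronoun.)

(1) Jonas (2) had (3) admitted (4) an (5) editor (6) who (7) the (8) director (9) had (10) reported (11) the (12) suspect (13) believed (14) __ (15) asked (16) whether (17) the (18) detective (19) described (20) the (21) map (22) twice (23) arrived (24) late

The gap at 14 is the subject of "asked", inside a relative clause.
The relative pronoun is "who" (word 6); it is bound by the head noun immediately before it.
Its filler is the head noun "editor", at word 5.

5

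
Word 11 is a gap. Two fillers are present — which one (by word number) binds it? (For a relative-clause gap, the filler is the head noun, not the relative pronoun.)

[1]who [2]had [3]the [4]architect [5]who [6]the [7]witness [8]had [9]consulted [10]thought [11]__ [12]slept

The marked gap is the subject of "slept".
Its filler is the fronted wh-phrase "who", at word 1.
(The other dependency links word 4 to a gap after word 9.)

1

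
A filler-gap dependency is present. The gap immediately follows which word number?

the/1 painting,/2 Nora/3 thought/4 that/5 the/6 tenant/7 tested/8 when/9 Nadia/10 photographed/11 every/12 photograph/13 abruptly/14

The displaced element is "the painting" (word 2).
It is linked across 1 clause boundary (that).
It functions as the direct object of "tested", so the gap sits immediately after word 8 ("tested").
Base order: Nora thought that the tenant tested the painting when Nadia photographed every photograph abruptly.

8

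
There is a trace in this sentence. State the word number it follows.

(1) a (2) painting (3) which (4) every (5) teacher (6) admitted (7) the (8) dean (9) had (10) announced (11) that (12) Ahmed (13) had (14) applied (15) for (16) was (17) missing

The displaced element is "a painting" (word 2).
It is linked across 2 clause boundaries (Ø → that).
It functions as the object of the preposition "for" of "applied", so the gap sits immediately after word 15 ("for").
Base order: Every teacher admitted the dean had announced that Ahmed had applied for a painting.

15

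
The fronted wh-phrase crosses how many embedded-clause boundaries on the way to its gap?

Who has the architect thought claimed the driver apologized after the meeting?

"who" is extracted from the subject of "claimed".
Boundaries crossed, outermost first: [Ø] — 1 in total.

1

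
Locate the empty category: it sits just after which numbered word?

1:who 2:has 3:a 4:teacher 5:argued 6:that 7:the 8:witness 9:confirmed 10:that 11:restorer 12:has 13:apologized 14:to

14

The displaced element is "who" (word 1).
It is linked across 2 clause boundaries (that → Ø).
It functions as the object of the preposition "to" of "apologized", so the gap sits immediately after word 14 ("to").
Base order: A teacher has argued that the witness confirmed that restorer has apologized to who.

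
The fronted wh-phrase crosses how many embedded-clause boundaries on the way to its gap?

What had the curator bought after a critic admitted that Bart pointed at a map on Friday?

0

"what" originates inside the matrix clause — no clause boundary is crossed.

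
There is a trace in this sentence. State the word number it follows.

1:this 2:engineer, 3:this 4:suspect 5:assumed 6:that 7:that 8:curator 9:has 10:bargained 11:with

11

The displaced element is "this engineer" (word 2).
It is linked across 1 clause boundary (that).
It functions as the object of the preposition "with" of "bargained", so the gap sits immediately after word 11 ("with").
Base order: This suspect assumed that that curator has bargained with this engineer.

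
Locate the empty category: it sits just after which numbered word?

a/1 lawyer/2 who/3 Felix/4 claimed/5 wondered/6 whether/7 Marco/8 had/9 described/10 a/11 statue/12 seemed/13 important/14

The displaced element is "a lawyer" (word 2).
It is linked across 1 clause boundary (Ø).
It functions as the subject of "wondered", so the gap sits immediately after word 5 ("claimed").
Base order: Felix claimed that a lawyer wondered whether Marco had described a statue.

5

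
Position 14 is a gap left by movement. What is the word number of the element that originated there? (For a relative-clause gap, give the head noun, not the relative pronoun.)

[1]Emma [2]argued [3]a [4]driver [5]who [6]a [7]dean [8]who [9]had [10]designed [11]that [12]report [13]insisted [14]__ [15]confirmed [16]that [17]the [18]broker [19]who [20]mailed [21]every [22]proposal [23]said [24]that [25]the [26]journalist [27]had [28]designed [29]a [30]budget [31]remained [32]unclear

4

The gap at 14 is the subject of "confirmed", inside a relative clause.
The relative pronoun is "who" (word 5); it is bound by the head noun immediately before it.
Its filler is the head noun "driver", at word 4.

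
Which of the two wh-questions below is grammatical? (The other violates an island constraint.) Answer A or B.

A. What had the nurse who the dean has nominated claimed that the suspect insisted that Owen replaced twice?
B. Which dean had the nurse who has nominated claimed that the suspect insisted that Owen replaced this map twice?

In B, the wh-phrase is extracted from inside a complex-NP island (relative clause) (introduced by "who"), which blocks movement.
In A, the extraction path crosses only that-complement boundaries, which are transparent.
So A is grammatical.

A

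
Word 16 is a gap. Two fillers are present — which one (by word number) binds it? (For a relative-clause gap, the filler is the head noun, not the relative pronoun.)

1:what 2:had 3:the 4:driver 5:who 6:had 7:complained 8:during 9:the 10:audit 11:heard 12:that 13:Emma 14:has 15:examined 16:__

1

The marked gap is the direct object of "examined".
Its filler is the fronted wh-phrase "what", at word 1.
(The other dependency links word 4 to a gap after word 5.)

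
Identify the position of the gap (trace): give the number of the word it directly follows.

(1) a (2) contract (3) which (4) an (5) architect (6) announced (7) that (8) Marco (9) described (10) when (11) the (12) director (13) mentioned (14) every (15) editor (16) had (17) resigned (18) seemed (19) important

9

The displaced element is "a contract" (word 2).
It is linked across 1 clause boundary (that).
It functions as the direct object of "described", so the gap sits immediately after word 9 ("described").
Base order: An architect announced that Marco described a contract when the director mentioned every editor had resigned.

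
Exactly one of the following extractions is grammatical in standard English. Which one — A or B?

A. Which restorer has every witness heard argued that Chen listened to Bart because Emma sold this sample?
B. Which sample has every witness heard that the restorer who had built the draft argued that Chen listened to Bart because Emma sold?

A

In B, the wh-phrase is extracted from inside an adjunct island (introduced by "because"), which blocks movement.
In A, the extraction path crosses only that-complement boundaries, which are transparent.
So A is grammatical.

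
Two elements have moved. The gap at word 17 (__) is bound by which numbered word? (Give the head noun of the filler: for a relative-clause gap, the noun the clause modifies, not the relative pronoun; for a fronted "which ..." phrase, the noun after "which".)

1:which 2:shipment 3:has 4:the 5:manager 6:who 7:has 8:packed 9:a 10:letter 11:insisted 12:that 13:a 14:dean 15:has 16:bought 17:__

The marked gap is the direct object of "bought".
Its filler is the fronted wh-phrase "which shipment", at word 2.
(The other dependency links word 5 to a gap after word 6.)

2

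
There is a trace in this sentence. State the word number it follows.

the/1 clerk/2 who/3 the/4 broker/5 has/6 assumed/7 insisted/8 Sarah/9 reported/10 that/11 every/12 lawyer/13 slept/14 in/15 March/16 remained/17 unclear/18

7

The displaced element is "the clerk" (word 2).
It is linked across 1 clause boundary (Ø).
It functions as the subject of "insisted", so the gap sits immediately after word 7 ("assumed").
Base order: The broker has assumed that the clerk insisted Sarah reported that every lawyer slept in March.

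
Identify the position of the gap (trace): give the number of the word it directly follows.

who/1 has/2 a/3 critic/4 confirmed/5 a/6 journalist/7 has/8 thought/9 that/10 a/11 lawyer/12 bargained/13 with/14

The displaced element is "who" (word 1).
It is linked across 2 clause boundaries (Ø → that).
It functions as the object of the preposition "with" of "bargained", so the gap sits immediately after word 14 ("with").
Base order: A critic has confirmed a journalist has thought that a lawyer bargained with who.

14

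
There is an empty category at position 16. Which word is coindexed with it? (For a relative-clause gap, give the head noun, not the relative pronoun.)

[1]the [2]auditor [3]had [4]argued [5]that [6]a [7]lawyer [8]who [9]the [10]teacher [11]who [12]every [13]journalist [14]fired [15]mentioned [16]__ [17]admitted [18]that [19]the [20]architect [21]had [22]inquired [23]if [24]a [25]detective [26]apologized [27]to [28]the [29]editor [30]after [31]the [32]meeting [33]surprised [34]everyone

7

The gap at 16 is the subject of "admitted", inside a relative clause.
The relative pronoun is "who" (word 8); it is bound by the head noun immediately before it.
Its filler is the head noun "lawyer", at word 7.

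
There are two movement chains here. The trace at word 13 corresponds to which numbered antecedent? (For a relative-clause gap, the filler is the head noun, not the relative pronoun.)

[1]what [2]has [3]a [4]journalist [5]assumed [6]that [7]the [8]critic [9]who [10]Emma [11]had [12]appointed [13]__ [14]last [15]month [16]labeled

The marked gap is inside the relative clause, the direct object of "appointed".
Its filler is the head noun "critic" (via "who"), at word 8.
(The other dependency links word 1 to a gap after word 16.)

8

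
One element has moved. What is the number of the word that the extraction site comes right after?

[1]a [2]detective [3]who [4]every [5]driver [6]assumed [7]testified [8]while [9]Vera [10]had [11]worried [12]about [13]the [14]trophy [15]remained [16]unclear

6

The displaced element is "a detective" (word 2).
It is linked across 1 clause boundary (Ø).
It functions as the subject of "testified", so the gap sits immediately after word 6 ("assumed").
Base order: Every driver assumed that a detective testified while Vera had worried about the trophy.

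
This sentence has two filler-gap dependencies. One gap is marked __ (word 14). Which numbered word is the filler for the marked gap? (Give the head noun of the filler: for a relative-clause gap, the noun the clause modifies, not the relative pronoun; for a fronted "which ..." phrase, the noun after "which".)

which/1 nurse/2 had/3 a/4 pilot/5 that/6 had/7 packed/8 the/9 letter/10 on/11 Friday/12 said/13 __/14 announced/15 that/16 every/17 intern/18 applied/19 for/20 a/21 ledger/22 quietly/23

The marked gap is the subject of "announced".
Its filler is the fronted wh-phrase "which nurse", at word 2.
(The other dependency links word 5 to a gap after word 6.)

2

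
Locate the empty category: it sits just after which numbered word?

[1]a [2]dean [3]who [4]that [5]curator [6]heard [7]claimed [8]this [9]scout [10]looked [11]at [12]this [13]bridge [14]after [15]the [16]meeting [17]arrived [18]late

The displaced element is "a dean" (word 2).
It is linked across 1 clause boundary (Ø).
It functions as the subject of "claimed", so the gap sits immediately after word 6 ("heard").
Base order: That curator heard a dean claimed this scout looked at this bridge after the meeting.

6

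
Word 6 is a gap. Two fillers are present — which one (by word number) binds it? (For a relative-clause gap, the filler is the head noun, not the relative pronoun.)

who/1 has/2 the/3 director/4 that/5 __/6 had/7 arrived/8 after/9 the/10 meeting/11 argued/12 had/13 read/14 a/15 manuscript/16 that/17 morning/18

The marked gap is inside the relative clause, the subject of "arrived".
Its filler is the head noun "director" (via "that"), at word 4.
(The other dependency links word 1 to a gap after word 12.)

4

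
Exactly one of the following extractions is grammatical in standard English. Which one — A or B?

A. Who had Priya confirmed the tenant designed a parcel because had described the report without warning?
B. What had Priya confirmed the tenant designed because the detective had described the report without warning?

In A, the wh-phrase is extracted from inside an adjunct island (introduced by "because"), which blocks movement.
In B, the extraction path crosses only that-complement boundaries, which are transparent.
So B is grammatical.

B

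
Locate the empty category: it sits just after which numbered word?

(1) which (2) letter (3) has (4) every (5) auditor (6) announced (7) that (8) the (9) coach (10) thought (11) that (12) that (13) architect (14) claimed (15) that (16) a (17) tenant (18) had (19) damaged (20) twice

19

The displaced element is "which letter" (word 2).
It is linked across 3 clause boundaries (that → that → that).
It functions as the direct object of "damaged", so the gap sits immediately after word 19 ("damaged").
Base order: Every auditor has announced that the coach thought that that architect claimed that a tenant had damaged which letter twice.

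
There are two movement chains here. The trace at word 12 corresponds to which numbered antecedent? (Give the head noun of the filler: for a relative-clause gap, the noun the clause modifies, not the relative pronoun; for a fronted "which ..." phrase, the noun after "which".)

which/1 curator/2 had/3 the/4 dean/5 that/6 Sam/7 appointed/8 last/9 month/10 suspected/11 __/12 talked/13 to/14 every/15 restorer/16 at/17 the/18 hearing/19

2

The marked gap is the subject of "talked".
Its filler is the fronted wh-phrase "which curator", at word 2.
(The other dependency links word 5 to a gap after word 8.)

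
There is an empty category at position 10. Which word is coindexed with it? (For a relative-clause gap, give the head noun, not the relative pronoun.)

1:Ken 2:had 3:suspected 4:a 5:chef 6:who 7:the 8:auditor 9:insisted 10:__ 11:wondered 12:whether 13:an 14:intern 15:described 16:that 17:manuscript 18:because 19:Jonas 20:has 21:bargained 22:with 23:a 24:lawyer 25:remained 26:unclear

The gap at 10 is the subject of "wondered", inside a relative clause.
The relative pronoun is "who" (word 6); it is bound by the head noun immediately before it.
Its filler is the head noun "chef", at word 5.

5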